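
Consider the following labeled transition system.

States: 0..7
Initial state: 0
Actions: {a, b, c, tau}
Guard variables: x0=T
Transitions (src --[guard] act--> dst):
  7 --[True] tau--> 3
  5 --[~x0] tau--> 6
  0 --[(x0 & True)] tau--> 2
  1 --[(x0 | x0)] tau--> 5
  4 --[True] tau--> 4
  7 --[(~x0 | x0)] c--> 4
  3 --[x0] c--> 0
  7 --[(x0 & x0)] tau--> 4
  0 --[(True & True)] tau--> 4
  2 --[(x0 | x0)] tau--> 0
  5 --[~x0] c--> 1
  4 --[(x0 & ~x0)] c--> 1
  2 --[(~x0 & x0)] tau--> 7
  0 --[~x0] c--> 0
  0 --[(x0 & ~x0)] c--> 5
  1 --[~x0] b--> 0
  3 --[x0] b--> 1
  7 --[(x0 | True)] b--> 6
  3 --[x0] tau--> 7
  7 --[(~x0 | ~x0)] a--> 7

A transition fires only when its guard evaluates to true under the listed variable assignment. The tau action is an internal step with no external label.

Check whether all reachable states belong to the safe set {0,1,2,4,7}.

Answer: INVARIANT HOLDS

Working:
Inv-set: {0,1,2,4,7}
R = {0,2,4}
  0: safe
  2: safe
  4: safe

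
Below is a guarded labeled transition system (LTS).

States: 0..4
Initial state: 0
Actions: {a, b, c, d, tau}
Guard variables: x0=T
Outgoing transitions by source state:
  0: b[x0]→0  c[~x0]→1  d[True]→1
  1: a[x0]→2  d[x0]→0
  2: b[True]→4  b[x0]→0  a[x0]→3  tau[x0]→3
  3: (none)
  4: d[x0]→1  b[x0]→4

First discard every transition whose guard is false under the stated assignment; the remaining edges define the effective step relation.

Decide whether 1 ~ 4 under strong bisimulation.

Refine partition for ~:
  P[0] = {{0,1,2,3,4}}
  P[1] = {{0,4},{1},{2},{3}}
4 equivalence class(es) (converged in 2)
class of 1: {1}; class of 4: {0,4}

Answer: NOT BISIMILAR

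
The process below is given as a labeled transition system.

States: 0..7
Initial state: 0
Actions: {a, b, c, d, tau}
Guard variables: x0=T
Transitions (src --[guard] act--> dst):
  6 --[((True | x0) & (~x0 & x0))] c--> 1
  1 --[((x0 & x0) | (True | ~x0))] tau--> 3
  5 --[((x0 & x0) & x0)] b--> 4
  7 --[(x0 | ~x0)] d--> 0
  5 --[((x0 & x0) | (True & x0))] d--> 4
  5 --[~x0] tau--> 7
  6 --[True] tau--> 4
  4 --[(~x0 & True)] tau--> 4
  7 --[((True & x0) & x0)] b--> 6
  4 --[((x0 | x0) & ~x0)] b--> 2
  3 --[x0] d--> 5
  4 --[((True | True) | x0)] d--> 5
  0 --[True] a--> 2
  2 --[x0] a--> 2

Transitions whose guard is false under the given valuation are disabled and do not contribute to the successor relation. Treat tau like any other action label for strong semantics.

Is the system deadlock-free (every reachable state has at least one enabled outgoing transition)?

Reachable = {0,2}
  0: a→2  [1 exit(s)]
  2: a→2  [1 exit(s)]

Answer: DEADLOCK-FREE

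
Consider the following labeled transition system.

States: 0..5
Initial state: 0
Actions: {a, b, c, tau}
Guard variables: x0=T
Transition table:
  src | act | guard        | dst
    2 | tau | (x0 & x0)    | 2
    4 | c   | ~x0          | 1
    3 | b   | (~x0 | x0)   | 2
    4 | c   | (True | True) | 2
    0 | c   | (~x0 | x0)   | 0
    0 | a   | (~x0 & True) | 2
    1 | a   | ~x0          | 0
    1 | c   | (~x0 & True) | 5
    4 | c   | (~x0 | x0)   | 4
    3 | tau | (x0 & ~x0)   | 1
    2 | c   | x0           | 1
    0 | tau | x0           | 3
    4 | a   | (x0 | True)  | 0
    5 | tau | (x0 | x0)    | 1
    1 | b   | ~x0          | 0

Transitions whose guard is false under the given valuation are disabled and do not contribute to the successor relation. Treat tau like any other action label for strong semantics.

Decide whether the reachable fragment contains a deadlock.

Answer: DEADLOCK at state 1

Working:
R = {0,1,2,3}
  0: c→0  tau→3  [2 exit(s)]
  1: ∅  [deadlock]
  2: c→1  tau→2  [2 exit(s)]
  3: b→2  [1 exit(s)]
trace reaching 1: tau·b·c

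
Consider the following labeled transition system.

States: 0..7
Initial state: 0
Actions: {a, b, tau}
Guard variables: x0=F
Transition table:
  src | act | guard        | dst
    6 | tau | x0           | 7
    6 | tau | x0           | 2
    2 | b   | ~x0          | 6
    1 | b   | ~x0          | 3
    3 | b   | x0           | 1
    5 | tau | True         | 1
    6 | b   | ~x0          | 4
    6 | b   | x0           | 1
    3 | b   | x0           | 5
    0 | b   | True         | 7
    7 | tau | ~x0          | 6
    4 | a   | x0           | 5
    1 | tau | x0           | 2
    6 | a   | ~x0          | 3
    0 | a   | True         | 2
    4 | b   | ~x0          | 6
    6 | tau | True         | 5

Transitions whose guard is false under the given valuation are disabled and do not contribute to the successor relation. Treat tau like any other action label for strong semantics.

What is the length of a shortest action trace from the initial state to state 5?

Breadth-first toward 5:
  Layer 0: {0}
  Layer 1: {2,7}
  Layer 2: {6}
  Layer 3: {3,4,5}
depth(5)=3, e.g. a·b·tau

Answer: 3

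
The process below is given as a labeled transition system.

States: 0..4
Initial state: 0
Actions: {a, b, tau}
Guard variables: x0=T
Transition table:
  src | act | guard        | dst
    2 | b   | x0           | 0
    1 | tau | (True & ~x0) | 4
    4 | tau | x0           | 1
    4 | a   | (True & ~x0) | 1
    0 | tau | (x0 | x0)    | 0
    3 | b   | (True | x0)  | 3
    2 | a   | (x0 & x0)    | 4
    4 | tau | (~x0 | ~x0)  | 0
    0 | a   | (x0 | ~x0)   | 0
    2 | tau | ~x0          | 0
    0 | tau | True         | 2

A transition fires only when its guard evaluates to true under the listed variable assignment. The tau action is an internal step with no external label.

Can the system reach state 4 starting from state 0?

Guard filter leaves 7 enabled edge(s).
Layer 0: {0}
Layer 1: {2}  now seen {0,2}
Layer 2: {4}  now seen {0,2,4}
Layer 3: {1}  now seen {0,1,2,4}
Reach set: {0,1,2,4}
trace reaching 4: tau·a

Answer: REACHABLE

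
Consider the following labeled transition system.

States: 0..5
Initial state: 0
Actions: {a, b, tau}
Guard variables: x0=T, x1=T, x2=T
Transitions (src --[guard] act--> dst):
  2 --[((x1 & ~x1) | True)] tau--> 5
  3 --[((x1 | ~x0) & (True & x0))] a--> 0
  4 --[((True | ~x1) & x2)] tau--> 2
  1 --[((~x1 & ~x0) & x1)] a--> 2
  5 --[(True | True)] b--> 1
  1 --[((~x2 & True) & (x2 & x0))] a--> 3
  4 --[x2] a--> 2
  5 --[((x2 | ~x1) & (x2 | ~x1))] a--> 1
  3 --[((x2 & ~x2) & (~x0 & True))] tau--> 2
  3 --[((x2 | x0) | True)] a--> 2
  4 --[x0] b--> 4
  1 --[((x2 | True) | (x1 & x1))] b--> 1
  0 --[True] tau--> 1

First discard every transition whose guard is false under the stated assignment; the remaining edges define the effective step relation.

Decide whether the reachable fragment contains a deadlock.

Answer: DEADLOCK-FREE

Analysis:
Reach set: {0,1}
  0: tau→1  [deg 1]
  1: b→1  [deg 1]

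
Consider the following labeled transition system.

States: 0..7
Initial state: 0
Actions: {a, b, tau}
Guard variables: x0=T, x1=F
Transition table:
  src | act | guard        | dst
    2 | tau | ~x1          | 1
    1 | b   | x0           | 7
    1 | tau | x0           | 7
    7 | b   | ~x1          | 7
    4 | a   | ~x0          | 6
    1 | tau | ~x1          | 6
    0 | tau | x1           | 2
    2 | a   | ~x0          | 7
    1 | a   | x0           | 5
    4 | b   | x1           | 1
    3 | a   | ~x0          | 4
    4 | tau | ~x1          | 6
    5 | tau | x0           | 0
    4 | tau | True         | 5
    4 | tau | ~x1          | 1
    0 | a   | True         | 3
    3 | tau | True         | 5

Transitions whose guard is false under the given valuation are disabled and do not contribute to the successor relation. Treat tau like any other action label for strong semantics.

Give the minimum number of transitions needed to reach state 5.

Answer: 2

Analysis:
Layered search for 5:
  L0 = {0}
  L1 = {3}
  L2 = {5}
first hit 5 at d=2 via a·tau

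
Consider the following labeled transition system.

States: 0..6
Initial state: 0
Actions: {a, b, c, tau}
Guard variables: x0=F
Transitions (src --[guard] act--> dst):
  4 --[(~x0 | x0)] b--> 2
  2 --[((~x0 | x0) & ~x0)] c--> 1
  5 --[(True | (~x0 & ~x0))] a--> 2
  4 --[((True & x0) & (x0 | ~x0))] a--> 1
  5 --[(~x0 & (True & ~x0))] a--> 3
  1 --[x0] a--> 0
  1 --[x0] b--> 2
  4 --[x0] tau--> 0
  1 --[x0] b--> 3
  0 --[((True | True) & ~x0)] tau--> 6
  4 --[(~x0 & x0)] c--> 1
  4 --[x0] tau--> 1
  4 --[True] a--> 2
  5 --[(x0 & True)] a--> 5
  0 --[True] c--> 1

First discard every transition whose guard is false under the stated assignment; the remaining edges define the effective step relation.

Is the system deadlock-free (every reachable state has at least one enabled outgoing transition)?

Answer: DEADLOCK at state 1

Trace:
Reach set: {0,1,6}
  0: c→1  tau→6  [2 exit(s)]
  1: ∅  [deadlock]
  6: ∅  [deadlock]
trace reaching 1: c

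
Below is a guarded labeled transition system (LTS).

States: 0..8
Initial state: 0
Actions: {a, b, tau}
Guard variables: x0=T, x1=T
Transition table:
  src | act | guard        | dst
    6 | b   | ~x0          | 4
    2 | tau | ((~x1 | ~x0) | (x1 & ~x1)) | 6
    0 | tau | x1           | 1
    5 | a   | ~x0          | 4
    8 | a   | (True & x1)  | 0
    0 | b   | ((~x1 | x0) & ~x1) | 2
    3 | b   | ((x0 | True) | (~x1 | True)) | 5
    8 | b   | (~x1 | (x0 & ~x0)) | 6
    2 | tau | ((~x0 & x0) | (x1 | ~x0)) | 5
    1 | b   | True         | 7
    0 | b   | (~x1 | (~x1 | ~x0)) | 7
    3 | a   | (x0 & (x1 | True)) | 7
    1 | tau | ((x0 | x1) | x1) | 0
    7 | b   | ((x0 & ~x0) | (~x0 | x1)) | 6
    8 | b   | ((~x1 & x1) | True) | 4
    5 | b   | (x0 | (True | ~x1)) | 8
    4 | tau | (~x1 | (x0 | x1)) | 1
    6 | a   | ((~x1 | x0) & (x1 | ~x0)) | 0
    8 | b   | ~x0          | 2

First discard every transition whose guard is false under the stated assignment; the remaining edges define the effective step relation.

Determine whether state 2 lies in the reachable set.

12 transition(s) survive guard evaluation.
Layer 0: {0}
Layer 1: {1}  now seen {0,1}
Layer 2: {7}  now seen {0,1,7}
Layer 3: {6}  now seen {0,1,6,7}
R = {0,1,6,7}

Answer: UNREACHABLE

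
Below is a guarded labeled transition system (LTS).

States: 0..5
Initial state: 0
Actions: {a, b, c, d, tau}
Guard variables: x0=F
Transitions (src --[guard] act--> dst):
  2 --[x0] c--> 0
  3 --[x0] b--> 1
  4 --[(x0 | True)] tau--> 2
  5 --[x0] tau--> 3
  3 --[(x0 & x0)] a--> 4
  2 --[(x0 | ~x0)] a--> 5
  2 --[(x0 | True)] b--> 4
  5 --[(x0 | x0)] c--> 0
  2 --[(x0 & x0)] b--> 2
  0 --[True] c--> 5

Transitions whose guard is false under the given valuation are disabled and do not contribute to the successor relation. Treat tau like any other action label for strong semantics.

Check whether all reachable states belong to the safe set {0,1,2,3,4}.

Safe = {0,1,2,3,4}
Reachable = {0,5}
  0: ✓
  5: VIOLATES
reach 5 via c — violates

Answer: INVARIANT VIOLATED at state 5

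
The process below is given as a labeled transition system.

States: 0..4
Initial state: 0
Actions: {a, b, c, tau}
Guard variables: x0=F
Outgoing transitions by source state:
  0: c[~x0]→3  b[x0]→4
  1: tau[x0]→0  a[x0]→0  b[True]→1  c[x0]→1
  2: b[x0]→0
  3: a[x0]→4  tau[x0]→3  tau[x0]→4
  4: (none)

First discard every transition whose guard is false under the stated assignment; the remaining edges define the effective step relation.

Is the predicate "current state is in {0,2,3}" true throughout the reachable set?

Inv-set: {0,2,3}
Reach set: {0,3}
  0: ok
  3: ok

Answer: INVARIANT HOLDS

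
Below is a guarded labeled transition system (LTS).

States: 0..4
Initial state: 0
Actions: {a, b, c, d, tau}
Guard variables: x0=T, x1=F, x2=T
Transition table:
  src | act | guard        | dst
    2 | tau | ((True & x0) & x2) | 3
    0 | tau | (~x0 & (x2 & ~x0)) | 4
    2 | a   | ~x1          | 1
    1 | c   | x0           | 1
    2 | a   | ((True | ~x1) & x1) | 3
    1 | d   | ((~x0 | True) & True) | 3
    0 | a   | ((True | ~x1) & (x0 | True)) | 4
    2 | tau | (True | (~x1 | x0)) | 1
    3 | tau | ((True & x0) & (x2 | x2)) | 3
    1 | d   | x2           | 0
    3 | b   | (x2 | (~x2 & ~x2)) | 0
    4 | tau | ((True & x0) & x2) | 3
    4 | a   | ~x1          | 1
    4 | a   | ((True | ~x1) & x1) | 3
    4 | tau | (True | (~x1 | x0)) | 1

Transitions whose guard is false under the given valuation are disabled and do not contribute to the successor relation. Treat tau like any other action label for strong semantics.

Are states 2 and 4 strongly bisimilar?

Answer: BISIMILAR

Working:
Bisimulation quotient by refinement:
  P[0] = {{0,1,2,3,4}}
  P[1] = {{0},{1},{2,4},{3}}
4 equivalence class(es) (converged in 2)
[2]={2,4}  [4]={2,4}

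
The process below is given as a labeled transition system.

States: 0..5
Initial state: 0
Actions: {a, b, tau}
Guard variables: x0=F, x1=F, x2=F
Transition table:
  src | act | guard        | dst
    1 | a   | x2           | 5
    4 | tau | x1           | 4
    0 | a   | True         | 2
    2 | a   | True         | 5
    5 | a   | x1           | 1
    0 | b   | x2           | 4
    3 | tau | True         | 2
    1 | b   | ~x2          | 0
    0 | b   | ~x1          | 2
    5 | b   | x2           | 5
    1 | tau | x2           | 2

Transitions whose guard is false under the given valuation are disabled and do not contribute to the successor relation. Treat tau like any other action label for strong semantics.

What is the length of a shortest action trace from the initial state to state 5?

Layered search for 5:
  Layer 0: {0}
  Layer 1: {2}
  Layer 2: {5}
first hit 5 at d=2 via a·a

Answer: 2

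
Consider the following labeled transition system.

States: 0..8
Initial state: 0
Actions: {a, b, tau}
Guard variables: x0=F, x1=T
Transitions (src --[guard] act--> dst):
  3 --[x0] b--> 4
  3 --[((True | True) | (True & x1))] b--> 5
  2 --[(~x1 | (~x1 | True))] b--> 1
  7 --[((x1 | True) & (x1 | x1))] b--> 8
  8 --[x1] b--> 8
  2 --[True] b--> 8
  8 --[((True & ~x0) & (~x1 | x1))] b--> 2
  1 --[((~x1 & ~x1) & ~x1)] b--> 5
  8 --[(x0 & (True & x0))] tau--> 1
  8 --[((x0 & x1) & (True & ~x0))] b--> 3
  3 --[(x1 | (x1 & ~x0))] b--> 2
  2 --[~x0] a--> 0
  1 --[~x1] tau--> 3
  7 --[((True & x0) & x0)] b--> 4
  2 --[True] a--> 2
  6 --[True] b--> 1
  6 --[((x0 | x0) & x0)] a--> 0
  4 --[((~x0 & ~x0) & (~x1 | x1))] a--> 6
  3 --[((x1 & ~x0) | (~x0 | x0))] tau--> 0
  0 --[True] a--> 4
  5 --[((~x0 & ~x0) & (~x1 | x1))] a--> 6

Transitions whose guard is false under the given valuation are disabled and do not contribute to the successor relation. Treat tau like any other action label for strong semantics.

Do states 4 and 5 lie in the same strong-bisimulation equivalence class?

Refine partition for ~:
  round 0: {{0,1,2,3,4,5,6,7,8}}
  round 1: {{0,4,5},{1},{2},{3},{6,7,8}}
  round 2: {{0},{1},{2},{3},{4,5},{6},{7},{8}}
8 equivalence class(es) (converged in 3)
class of 4: {4,5}; class of 5: {4,5}

Answer: BISIMILAR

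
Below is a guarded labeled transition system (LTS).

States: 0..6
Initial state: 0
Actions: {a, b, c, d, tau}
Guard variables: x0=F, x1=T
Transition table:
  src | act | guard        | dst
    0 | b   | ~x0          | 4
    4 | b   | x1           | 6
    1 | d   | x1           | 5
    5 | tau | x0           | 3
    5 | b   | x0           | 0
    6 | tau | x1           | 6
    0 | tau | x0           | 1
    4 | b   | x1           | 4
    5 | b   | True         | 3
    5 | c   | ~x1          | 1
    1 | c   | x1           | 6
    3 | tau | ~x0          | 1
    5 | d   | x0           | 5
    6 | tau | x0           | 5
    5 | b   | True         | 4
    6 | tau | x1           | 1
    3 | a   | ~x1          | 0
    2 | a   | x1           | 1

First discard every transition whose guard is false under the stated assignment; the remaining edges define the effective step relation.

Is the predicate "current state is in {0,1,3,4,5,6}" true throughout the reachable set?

Safe = {0,1,3,4,5,6}
Reach set: {0,1,3,4,5,6}
  0: safe
  1: safe
  3: safe
  4: safe
  5: safe
  6: safe

Answer: INVARIANT HOLDS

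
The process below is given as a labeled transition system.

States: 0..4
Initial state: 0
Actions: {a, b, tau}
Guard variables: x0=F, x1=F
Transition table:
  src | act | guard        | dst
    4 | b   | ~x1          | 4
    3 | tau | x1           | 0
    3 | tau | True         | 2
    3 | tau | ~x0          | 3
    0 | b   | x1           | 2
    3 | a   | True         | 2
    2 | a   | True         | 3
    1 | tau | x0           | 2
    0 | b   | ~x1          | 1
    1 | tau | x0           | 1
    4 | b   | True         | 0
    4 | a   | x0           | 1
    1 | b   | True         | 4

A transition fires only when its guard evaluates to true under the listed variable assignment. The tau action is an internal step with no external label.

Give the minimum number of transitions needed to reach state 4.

BFS to 4:
  Layer 0: {0}
  Layer 1: {1}
  Layer 2: {4}
depth(4)=2, e.g. b·b

Answer: 2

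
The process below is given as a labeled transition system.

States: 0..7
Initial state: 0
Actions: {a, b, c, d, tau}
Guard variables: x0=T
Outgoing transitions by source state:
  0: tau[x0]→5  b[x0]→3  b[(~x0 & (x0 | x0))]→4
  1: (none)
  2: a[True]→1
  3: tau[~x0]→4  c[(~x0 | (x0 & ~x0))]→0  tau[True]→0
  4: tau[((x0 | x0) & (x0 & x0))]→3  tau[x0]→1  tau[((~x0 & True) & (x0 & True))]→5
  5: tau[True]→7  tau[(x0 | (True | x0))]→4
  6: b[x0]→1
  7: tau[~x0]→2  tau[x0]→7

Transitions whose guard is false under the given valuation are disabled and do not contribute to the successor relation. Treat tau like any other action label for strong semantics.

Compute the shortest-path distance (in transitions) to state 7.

Answer: 2

Working:
Breadth-first toward 7:
  Layer 0: {0}
  Layer 1: {3,5}
  Layer 2: {4,7}
7 enters at depth 2; path tau·tau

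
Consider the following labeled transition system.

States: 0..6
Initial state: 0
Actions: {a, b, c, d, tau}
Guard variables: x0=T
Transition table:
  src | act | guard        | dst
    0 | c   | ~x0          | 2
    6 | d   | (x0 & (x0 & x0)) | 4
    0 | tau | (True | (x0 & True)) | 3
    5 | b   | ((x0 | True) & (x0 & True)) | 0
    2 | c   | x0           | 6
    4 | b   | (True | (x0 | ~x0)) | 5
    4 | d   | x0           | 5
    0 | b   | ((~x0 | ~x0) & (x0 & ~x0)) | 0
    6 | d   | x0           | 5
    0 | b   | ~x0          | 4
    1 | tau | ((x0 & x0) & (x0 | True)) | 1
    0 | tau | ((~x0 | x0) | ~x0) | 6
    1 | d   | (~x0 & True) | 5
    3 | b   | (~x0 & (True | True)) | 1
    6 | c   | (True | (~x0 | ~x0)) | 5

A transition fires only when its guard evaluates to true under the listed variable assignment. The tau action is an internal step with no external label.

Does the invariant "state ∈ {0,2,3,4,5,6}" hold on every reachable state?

Allowed set {0,2,3,4,5,6}
R = {0,3,4,5,6}
  0: safe
  3: safe
  4: safe
  5: safe
  6: safe

Answer: INVARIANT HOLDS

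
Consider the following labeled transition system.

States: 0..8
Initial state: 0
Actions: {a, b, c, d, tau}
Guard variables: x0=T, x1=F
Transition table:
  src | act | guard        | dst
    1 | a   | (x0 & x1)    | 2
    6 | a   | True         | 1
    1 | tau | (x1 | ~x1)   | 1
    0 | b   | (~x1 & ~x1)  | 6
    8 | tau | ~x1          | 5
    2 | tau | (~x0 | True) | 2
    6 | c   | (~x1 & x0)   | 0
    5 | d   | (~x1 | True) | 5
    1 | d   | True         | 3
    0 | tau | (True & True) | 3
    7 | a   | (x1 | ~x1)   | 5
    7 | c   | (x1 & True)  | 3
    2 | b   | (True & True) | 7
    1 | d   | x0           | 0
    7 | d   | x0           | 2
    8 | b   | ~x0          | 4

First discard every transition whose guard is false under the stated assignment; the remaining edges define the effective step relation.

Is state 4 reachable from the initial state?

Answer: UNREACHABLE

Working:
Guard filter leaves 13 enabled edge(s).
L0 = {0}
L1 = {3,6}  total {0,3,6}
L2 = {1}  total {0,1,3,6}
Reach set: {0,1,3,6}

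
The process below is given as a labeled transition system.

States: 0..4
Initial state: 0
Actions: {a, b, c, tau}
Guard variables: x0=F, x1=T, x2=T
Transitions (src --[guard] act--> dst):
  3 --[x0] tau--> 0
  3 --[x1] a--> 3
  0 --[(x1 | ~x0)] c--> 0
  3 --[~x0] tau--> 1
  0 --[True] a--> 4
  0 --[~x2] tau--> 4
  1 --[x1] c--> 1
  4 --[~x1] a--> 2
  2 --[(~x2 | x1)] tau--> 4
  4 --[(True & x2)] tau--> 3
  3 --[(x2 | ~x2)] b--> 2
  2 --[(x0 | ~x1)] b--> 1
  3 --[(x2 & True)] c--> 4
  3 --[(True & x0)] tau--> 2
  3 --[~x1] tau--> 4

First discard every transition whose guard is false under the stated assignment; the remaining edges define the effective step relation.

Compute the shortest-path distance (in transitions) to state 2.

BFS to 2:
  Layer 0: {0}
  Layer 1: {4}
  Layer 2: {3}
  Layer 3: {1,2}
first hit 2 at d=3 via a·tau·b

Answer: 3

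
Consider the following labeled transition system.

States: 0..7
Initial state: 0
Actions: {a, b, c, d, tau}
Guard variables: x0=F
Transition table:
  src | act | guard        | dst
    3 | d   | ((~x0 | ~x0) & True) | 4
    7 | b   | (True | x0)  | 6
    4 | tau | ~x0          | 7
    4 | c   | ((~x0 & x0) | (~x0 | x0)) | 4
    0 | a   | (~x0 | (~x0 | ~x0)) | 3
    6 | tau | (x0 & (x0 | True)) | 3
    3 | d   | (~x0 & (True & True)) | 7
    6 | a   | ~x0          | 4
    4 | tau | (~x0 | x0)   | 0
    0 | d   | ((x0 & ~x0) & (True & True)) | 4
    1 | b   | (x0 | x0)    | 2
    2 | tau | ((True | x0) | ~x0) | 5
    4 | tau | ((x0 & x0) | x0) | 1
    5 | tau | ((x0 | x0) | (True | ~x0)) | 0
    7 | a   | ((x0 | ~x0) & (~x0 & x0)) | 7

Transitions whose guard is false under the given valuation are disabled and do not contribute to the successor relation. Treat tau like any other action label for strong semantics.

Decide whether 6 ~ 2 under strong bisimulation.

Answer: NOT BISIMILAR

Analysis:
Refine partition for ~:
  round 0: {{0,1,2,3,4,5,6,7}}
  round 1: {{0,6},{1},{2,5},{3},{4},{7}}
  round 2: {{0},{1},{2},{3},{4},{5},{6},{7}}
Fixed point at round 3; 8 class(es).
6∈{6}, 2∈{2}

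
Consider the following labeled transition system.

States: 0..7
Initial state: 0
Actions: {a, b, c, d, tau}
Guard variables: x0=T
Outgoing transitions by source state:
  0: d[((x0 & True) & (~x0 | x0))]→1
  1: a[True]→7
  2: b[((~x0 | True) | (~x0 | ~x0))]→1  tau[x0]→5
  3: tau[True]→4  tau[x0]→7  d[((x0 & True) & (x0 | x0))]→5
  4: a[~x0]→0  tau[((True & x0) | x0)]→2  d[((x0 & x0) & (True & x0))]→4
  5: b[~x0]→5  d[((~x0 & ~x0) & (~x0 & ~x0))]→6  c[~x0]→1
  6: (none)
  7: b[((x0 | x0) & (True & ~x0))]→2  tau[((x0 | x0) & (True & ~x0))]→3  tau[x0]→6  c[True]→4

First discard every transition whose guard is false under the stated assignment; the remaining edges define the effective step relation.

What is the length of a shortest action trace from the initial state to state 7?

Layered search for 7:
  Layer 0: {0}
  Layer 1: {1}
  Layer 2: {7}
7 enters at depth 2; path d·a

Answer: 2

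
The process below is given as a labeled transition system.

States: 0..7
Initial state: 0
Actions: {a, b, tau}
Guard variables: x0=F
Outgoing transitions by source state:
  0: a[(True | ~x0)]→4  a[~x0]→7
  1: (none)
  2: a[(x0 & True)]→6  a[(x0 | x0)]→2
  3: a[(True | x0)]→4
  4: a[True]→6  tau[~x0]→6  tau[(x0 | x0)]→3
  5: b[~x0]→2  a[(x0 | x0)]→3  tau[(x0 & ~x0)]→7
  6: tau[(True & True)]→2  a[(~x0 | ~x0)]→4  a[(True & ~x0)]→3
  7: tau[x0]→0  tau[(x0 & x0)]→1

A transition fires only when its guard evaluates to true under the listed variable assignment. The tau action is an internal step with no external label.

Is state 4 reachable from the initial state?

Answer: REACHABLE

Trace:
After dropping false guards: 9 live edges.
Layer 0: {0}
Layer 1: {4,7}  total {0,4,7}
Layer 2: {6}  total {0,4,6,7}
Layer 3: {2,3}  total {0,2,3,4,6,7}
R = {0,2,3,4,6,7}
Path to 4: a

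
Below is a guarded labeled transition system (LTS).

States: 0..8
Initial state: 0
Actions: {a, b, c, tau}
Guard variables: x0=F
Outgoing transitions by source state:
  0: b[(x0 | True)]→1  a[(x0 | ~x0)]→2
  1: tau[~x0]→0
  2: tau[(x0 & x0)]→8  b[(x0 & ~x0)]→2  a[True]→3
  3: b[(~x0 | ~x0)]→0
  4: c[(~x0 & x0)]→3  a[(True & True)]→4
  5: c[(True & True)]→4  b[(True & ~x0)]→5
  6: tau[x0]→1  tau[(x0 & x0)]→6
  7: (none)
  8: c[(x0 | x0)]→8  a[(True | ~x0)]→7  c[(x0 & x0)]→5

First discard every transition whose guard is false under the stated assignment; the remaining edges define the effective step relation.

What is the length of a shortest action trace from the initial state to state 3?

Answer: 2

Working:
Layered search for 3:
  depth 0: {0}
  depth 1: {1,2}
  depth 2: {3}
first hit 3 at d=2 via a·a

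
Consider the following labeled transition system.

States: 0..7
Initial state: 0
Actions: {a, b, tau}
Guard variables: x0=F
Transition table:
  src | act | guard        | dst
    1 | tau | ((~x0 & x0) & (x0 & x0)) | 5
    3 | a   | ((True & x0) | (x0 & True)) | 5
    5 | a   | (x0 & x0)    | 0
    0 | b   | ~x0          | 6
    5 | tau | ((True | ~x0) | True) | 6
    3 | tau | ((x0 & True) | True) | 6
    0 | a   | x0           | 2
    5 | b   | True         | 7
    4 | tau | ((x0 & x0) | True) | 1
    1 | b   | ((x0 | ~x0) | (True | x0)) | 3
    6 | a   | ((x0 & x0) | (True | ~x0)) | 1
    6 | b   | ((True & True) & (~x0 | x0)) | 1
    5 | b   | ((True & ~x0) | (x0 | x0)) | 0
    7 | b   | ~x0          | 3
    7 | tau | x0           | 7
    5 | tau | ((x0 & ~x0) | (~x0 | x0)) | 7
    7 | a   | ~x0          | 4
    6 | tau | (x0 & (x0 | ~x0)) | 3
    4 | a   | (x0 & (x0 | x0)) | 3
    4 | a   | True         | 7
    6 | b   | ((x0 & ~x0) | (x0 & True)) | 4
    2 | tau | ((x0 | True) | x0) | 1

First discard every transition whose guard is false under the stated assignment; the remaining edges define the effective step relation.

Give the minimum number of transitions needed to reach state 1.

Layered search for 1:
  Layer 0: {0}
  Layer 1: {6}
  Layer 2: {1}
first hit 1 at d=2 via b·a

Answer: 2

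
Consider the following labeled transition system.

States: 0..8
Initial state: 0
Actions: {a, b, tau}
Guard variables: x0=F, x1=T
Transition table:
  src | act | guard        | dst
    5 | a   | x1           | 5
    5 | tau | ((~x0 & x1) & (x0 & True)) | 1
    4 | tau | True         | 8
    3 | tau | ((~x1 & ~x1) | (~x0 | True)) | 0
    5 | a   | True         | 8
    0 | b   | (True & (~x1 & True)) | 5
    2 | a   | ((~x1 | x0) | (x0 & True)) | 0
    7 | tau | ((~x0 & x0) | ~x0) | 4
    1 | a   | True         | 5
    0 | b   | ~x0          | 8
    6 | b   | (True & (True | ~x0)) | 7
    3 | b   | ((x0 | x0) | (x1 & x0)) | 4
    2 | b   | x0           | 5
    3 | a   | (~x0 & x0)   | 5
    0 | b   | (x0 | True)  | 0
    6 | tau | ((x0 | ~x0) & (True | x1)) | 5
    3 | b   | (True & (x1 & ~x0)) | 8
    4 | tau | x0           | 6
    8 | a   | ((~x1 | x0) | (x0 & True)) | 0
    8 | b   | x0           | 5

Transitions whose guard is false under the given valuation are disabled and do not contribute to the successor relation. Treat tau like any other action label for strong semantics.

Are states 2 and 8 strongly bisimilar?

Answer: BISIMILAR

Trace:
Refine partition for ~:
  round 0: {{0,1,2,3,4,5,6,7,8}}
  round 1: {{0},{1,5},{2,8},{3,6},{4,7}}
  round 2: {{0},{1},{2,8},{3},{4},{5},{6},{7}}
8 equivalence class(es) (converged in 3)
2∈{2,8}, 8∈{2,8}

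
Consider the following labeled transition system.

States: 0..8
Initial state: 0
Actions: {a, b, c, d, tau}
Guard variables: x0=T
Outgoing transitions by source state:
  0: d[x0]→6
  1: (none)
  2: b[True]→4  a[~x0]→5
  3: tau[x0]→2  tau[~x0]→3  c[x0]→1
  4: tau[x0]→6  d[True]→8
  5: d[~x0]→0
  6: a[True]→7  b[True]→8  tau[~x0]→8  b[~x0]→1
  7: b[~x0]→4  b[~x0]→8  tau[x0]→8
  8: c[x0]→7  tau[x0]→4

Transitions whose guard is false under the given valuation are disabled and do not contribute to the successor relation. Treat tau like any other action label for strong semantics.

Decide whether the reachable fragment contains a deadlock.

Answer: DEADLOCK-FREE

Analysis:
Reachable = {0,4,6,7,8}
  0: d→6  [1 out]
  4: d→8  tau→6  [2 out]
  6: a→7  b→8  [2 out]
  7: tau→8  [1 out]
  8: c→7  tau→4  [2 out]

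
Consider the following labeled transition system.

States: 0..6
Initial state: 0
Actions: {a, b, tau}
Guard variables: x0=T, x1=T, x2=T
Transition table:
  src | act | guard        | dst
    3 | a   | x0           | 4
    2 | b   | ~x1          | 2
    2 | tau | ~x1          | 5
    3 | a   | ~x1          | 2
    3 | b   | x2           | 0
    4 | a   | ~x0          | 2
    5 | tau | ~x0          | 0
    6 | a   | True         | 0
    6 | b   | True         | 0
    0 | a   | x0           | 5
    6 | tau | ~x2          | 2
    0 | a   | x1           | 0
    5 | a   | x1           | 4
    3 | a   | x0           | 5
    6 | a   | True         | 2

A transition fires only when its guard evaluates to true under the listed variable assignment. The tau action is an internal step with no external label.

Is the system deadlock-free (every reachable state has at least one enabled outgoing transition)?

Answer: DEADLOCK at state 4

Working:
R = {0,4,5}
  0: a→0  a→5  [2 exit(s)]
  4: ∅  [STUCK]
  5: a→4  [1 exit(s)]
trace reaching 4: a·a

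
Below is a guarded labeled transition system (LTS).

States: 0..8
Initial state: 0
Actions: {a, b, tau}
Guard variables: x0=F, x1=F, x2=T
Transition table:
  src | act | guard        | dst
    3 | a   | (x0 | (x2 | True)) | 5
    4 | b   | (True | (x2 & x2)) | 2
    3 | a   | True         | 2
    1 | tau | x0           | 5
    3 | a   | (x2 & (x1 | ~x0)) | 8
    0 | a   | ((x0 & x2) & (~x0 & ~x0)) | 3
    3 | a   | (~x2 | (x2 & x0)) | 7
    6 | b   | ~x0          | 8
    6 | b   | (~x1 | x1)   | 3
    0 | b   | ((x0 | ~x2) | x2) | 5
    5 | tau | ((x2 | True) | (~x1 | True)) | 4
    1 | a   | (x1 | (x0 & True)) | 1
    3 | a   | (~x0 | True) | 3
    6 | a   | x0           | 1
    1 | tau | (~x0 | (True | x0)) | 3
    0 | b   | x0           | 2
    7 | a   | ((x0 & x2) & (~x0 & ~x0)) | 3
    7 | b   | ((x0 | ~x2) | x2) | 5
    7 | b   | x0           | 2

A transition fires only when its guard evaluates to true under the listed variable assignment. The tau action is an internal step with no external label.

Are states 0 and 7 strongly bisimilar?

Answer: BISIMILAR

Trace:
Refine partition for ~:
  π0 = {{0,1,2,3,4,5,6,7,8}}
  π1 = {{0,4,6,7},{1,5},{2,8},{3}}
  π2 = {{0,7},{1},{2,8},{3},{4},{5},{6}}
stable after 3 split(s): 7 block(s)
0∈{0,7}, 7∈{0,7}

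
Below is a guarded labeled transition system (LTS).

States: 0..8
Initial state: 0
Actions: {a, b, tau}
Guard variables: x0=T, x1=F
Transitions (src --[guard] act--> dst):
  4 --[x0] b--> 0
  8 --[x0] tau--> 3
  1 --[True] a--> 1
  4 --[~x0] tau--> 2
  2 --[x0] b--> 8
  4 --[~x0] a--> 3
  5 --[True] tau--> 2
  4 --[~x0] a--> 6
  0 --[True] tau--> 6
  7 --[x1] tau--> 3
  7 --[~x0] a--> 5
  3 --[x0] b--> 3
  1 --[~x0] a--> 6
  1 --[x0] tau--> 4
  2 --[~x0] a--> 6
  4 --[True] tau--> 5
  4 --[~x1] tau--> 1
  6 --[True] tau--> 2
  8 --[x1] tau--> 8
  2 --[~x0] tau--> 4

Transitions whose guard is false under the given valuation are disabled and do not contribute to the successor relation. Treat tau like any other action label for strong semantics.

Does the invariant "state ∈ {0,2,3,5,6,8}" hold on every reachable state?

Answer: INVARIANT HOLDS

Working:
Safe = {0,2,3,5,6,8}
Reach set: {0,2,3,6,8}
  0: ✓
  2: ✓
  3: ✓
  6: ✓
  8: ✓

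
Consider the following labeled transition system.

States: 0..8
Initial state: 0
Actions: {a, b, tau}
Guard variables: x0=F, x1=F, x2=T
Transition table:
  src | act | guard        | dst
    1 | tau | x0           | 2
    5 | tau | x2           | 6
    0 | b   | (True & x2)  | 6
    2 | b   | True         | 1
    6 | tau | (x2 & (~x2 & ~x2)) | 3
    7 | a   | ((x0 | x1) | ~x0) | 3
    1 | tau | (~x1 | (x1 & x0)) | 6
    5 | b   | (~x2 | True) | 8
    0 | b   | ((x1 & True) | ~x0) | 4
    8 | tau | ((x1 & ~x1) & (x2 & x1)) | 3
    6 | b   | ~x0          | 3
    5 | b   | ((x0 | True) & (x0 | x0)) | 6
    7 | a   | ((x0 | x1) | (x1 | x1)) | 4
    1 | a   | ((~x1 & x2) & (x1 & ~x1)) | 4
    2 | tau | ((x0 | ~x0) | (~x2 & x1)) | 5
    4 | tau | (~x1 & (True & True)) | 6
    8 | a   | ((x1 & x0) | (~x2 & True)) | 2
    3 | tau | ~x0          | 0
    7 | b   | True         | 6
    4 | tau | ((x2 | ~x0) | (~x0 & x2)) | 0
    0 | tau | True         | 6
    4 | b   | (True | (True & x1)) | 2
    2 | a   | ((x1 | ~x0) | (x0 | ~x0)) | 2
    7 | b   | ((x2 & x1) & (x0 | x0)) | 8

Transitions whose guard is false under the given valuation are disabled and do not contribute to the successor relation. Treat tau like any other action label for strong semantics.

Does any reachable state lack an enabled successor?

R = {0,1,2,3,4,5,6,8}
  0: b→4  b→6  tau→6  [deg 3]
  1: tau→6  [deg 1]
  2: a→2  b→1  tau→5  [deg 3]
  3: tau→0  [deg 1]
  4: b→2  tau→0  tau→6  [deg 3]
  5: b→8  tau→6  [deg 2]
  6: b→3  [deg 1]
  8: ∅  [deadlock]
trace reaching 8: b·b·tau·b

Answer: DEADLOCK at state 8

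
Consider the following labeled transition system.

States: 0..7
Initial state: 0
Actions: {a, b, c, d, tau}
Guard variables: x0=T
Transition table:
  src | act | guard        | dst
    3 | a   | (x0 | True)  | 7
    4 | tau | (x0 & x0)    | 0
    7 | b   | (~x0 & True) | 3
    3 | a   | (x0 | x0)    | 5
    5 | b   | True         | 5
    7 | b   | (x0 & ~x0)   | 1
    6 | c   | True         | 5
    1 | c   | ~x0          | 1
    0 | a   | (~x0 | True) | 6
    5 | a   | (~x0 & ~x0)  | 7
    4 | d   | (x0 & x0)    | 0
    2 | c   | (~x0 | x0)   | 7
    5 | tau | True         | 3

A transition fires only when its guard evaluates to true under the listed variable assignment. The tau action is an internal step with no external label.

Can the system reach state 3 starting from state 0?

Answer: REACHABLE

Trace:
9 transition(s) survive guard evaluation.
depth 0: {0}
depth 1: {6}  total {0,6}
depth 2: {5}  total {0,5,6}
depth 3: {3}  total {0,3,5,6}
depth 4: {7}  total {0,3,5,6,7}
R = {0,3,5,6,7}
witness 3: a·c·tau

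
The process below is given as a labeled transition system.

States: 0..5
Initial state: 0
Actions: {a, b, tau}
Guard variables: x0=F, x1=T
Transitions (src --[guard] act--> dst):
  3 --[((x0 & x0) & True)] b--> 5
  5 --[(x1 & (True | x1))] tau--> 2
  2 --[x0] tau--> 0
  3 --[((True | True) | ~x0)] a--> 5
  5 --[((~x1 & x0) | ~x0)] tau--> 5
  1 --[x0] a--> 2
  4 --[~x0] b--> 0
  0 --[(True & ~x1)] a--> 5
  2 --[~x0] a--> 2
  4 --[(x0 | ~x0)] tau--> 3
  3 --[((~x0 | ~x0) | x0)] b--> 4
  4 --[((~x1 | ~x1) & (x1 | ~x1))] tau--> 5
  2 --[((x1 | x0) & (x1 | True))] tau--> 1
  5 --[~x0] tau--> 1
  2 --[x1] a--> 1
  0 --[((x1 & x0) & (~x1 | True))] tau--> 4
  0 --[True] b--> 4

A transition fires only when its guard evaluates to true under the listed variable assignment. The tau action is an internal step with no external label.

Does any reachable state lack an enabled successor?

Answer: DEADLOCK at state 1

Analysis:
Reach set: {0,1,2,3,4,5}
  0: b→4  [deg 1]
  1: ∅  [STUCK]
  2: a→1  a→2  tau→1  [deg 3]
  3: a→5  b→4  [deg 2]
  4: b→0  tau→3  [deg 2]
  5: tau→1  tau→2  tau→5  [deg 3]
witness 1: b·tau·a·tau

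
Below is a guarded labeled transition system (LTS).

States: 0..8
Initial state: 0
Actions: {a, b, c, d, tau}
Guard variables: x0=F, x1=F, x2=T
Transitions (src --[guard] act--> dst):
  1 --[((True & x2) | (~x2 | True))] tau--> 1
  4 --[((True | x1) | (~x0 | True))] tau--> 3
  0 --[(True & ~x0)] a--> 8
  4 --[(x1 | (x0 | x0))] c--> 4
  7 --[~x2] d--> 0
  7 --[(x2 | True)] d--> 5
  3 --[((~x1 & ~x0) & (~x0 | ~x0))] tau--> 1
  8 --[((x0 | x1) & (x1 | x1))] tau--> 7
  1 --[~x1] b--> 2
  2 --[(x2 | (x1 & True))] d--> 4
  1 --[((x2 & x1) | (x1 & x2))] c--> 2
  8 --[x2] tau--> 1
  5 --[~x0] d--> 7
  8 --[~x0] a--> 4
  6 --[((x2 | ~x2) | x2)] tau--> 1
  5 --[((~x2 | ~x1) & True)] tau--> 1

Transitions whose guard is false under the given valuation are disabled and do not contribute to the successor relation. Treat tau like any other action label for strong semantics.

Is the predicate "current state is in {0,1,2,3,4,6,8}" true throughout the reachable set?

Allowed set {0,1,2,3,4,6,8}
Reachable = {0,1,2,3,4,8}
  0: ok
  1: ok
  2: ok
  3: ok
  4: ok
  8: ok

Answer: INVARIANT HOLDS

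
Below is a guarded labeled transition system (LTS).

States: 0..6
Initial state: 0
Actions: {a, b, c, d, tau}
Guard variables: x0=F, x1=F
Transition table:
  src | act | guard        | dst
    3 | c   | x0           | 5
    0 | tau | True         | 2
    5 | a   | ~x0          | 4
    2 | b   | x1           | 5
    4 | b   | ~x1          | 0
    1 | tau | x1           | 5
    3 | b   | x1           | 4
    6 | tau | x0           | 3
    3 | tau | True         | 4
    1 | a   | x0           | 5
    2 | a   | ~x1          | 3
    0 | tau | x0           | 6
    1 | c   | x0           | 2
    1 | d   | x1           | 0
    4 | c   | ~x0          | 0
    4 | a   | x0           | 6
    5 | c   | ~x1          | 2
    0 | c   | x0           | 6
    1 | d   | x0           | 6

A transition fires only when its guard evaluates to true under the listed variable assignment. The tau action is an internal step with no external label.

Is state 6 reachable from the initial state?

7 transition(s) survive guard evaluation.
L0 = {0}
L1 = {2}  cumulative {0,2}
L2 = {3}  cumulative {0,2,3}
L3 = {4}  cumulative {0,2,3,4}
Reach set: {0,2,3,4}

Answer: UNREACHABLE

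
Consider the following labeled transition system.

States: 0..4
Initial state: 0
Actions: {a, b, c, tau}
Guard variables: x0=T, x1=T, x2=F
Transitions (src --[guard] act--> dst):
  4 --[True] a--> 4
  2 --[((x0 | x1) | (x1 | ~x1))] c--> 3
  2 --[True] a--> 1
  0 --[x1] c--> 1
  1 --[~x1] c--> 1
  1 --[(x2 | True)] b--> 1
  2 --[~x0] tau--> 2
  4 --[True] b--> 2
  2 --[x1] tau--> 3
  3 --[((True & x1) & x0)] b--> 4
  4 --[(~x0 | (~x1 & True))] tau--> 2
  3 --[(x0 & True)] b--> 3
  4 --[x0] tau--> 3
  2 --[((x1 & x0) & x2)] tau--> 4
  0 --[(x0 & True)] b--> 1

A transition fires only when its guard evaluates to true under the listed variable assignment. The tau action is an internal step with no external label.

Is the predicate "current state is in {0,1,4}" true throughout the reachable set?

Answer: INVARIANT HOLDS

Working:
Allowed set {0,1,4}
R = {0,1}
  0: safe
  1: safe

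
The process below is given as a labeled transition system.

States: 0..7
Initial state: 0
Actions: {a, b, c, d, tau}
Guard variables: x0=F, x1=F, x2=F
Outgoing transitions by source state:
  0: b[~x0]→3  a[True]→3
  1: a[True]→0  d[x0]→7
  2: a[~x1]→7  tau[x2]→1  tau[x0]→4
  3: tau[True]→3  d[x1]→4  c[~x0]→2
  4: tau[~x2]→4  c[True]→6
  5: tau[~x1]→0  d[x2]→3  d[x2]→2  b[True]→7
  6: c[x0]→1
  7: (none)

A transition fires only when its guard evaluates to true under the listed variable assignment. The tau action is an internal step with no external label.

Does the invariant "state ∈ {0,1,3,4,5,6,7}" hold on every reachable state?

Safe = {0,1,3,4,5,6,7}
Reachable = {0,2,3,7}
  0: safe
  2: ✗ unsafe
  3: safe
  7: safe
witness against invariant: b·c → 2

Answer: INVARIANT VIOLATED at state 2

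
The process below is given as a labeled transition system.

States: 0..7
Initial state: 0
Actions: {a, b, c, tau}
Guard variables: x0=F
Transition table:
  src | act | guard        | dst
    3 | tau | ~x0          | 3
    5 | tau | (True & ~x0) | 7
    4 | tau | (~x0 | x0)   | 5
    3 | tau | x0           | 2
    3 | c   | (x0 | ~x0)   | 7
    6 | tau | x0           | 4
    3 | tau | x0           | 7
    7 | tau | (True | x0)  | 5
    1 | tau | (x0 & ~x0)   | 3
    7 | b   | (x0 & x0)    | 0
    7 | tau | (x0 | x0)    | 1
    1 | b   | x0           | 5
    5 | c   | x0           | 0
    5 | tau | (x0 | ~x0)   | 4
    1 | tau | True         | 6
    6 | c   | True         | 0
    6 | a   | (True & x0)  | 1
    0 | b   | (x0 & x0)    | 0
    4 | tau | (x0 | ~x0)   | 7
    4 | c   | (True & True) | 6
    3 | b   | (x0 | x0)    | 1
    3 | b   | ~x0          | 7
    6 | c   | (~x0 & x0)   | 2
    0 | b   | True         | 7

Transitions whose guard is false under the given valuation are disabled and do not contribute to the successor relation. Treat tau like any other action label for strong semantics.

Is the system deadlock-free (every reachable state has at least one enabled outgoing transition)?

Answer: DEADLOCK-FREE

Trace:
Reachable = {0,4,5,6,7}
  0: b→7  [1 out]
  4: c→6  tau→5  tau→7  [3 out]
  5: tau→4  tau→7  [2 out]
  6: c→0  [1 out]
  7: tau→5  [1 out]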